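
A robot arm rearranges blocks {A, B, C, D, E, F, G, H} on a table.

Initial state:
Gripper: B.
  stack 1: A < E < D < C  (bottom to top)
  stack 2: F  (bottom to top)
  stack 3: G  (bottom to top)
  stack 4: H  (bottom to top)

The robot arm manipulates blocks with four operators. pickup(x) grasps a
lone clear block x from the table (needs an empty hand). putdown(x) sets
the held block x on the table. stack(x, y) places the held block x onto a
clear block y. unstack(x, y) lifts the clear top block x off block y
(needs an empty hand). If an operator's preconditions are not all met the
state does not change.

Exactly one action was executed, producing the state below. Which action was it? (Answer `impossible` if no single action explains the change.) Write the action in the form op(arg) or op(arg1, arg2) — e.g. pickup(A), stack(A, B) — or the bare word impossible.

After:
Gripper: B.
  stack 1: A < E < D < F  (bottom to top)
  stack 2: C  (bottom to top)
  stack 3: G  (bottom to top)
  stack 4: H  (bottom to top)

impossible

target: towers=[A/E/D/F; C; G; H] holding=B
        putdown(B) → towers=[A/E/D/C; B; F; G; H] holding=-
       stack(B, G) → towers=[A/E/D/C; F; G/B; H] holding=-
       stack(B, H) → towers=[A/E/D/C; F; G; H/B] holding=-
       stack(B, F) → towers=[A/E/D/C; F/B; G; H] holding=-
       stack(B, C) → towers=[A/E/D/C/B; F; G; H] holding=-
none of the 5 applicable actions match → impossible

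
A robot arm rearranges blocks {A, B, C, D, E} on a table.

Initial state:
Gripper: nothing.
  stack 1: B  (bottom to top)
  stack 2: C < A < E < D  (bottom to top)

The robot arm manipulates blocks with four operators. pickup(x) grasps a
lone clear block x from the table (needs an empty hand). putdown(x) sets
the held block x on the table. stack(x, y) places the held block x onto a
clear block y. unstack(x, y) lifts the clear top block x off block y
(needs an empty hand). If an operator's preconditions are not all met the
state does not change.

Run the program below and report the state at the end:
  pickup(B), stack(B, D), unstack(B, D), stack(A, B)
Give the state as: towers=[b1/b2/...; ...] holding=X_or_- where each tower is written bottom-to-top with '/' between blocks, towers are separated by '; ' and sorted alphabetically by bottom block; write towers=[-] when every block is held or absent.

towers=[C/A/E/D] holding=B

step 1 (pickup(B)): towers=[C/A/E/D] holding=B
step 2 (stack(B, D)): towers=[C/A/E/D/B] holding=-
step 3 (unstack(B, D)): towers=[C/A/E/D] holding=B
step 4 (stack(A, B)) [no-op]: towers=[C/A/E/D] holding=B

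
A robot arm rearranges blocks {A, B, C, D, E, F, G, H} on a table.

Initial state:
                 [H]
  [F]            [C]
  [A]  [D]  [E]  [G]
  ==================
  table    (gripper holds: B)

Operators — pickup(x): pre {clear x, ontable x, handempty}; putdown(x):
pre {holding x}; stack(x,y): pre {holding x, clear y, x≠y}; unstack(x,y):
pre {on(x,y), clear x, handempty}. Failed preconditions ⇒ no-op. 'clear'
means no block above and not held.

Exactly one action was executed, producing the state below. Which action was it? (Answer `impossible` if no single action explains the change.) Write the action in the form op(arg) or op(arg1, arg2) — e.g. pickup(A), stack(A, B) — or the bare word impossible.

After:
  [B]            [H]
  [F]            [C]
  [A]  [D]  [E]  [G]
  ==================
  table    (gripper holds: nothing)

target: towers=[A/F/B; D; E; G/C/H] holding=-
        putdown(B) → towers=[A/F; B; D; E; G/C/H] holding=-
       stack(B, E) → towers=[A/F; D; E/B; G/C/H] holding=-
       stack(B, H) → towers=[A/F; D; E; G/C/H/B] holding=-
       stack(B, F) → towers=[A/F/B; D; E; G/C/H] holding=-  ← match
       stack(B, D) → towers=[A/F; D/B; E; G/C/H] holding=-

stack(B, F)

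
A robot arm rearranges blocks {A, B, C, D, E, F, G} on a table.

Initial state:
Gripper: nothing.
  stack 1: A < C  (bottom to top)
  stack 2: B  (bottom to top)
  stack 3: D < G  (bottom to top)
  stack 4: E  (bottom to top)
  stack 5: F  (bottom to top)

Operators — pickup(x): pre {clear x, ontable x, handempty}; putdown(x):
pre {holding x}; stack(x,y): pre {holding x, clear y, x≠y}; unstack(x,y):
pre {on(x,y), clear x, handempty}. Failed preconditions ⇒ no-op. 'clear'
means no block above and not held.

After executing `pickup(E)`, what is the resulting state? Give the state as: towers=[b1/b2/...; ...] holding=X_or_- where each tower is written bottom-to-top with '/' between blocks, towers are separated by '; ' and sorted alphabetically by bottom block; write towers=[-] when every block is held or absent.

before: towers=[A/C; B; D/G; E; F] holding=-
pre[pickup(E)]: clear(E) yes, ontable(E) yes, handempty yes
all met → apply pickup(E)
after:  towers=[A/C; B; D/G; F] holding=E

towers=[A/C; B; D/G; F] holding=E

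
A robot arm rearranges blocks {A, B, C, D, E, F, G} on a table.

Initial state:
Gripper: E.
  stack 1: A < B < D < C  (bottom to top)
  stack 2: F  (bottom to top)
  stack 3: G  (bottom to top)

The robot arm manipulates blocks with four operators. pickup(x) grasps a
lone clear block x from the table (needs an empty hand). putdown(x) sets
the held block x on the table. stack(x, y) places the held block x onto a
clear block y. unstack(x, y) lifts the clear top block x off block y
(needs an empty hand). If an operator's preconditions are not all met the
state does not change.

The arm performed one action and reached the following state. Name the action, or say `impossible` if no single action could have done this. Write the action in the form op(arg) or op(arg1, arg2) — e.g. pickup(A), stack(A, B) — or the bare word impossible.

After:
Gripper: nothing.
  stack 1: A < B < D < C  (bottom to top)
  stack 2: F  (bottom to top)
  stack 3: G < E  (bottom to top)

stack(E, G)

target: towers=[A/B/D/C; F; G/E] holding=-
        putdown(E) → towers=[A/B/D/C; E; F; G] holding=-
       stack(E, F) → towers=[A/B/D/C; F/E; G] holding=-
       stack(E, G) → towers=[A/B/D/C; F; G/E] holding=-  ← match
       stack(E, C) → towers=[A/B/D/C/E; F; G] holding=-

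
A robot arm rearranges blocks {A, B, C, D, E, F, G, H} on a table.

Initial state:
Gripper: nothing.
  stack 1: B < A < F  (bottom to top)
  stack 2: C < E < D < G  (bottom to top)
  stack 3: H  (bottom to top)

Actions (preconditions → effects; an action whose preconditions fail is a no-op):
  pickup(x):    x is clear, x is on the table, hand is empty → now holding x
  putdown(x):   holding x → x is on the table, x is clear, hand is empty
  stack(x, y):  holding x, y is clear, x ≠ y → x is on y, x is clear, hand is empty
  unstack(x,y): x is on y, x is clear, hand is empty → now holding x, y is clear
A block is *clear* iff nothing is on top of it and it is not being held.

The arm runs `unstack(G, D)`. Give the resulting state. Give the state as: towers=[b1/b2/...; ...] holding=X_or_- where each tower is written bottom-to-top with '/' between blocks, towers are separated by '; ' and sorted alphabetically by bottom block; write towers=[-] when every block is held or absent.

before: towers=[B/A/F; C/E/D/G; H] holding=-
pre[unstack(G, D)]: on(G,D) ✓, clear(G) ✓, handempty ✓
all met → apply unstack(G, D)
after:  towers=[B/A/F; C/E/D; H] holding=G

towers=[B/A/F; C/E/D; H] holding=G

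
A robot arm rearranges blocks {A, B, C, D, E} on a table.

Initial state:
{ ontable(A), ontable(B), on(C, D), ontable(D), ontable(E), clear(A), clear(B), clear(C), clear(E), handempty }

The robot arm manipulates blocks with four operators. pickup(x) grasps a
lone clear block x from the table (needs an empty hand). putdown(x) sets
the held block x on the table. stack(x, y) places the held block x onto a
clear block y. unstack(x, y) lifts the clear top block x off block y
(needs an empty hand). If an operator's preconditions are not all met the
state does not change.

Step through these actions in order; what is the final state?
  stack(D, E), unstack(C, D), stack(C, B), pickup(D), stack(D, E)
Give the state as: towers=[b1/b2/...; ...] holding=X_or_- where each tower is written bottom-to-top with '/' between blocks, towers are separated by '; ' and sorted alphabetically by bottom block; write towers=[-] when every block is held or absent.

step 1 (stack(D, E)) [no-op]: towers=[A; B; D/C; E] holding=-
step 2 (unstack(C, D)): towers=[A; B; D; E] holding=C
step 3 (stack(C, B)): towers=[A; B/C; D; E] holding=-
step 4 (pickup(D)): towers=[A; B/C; E] holding=D
step 5 (stack(D, E)): towers=[A; B/C; E/D] holding=-

towers=[A; B/C; E/D] holding=-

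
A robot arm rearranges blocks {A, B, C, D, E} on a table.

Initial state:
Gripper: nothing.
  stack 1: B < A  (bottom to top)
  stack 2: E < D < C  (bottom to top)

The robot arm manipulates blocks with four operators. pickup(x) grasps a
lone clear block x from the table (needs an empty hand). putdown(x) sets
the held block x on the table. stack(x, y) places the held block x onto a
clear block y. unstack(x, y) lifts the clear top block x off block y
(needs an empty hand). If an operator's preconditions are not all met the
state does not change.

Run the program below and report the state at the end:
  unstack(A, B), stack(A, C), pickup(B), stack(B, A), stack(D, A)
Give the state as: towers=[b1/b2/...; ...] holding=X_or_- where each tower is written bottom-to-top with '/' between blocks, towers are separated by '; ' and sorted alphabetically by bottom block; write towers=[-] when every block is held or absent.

towers=[E/D/C/A/B] holding=-

step 1 (unstack(A, B)): towers=[B; E/D/C] holding=A
step 2 (stack(A, C)): towers=[B; E/D/C/A] holding=-
step 3 (pickup(B)): towers=[E/D/C/A] holding=B
step 4 (stack(B, A)): towers=[E/D/C/A/B] holding=-
step 5 (stack(D, A)) [no-op]: towers=[E/D/C/A/B] holding=-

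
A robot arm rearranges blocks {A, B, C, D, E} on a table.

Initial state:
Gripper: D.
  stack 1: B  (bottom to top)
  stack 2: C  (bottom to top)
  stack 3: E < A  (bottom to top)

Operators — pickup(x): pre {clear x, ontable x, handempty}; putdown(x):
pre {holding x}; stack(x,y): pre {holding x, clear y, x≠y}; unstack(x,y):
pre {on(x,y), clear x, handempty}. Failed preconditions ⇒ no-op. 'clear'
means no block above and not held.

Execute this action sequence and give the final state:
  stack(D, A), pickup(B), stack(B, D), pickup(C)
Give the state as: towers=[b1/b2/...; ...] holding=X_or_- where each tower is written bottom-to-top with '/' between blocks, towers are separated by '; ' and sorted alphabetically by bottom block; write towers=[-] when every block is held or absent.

towers=[E/A/D/B] holding=C

step 1 (stack(D, A)): towers=[B; C; E/A/D] holding=-
step 2 (pickup(B)): towers=[C; E/A/D] holding=B
step 3 (stack(B, D)): towers=[C; E/A/D/B] holding=-
step 4 (pickup(C)): towers=[E/A/D/B] holding=C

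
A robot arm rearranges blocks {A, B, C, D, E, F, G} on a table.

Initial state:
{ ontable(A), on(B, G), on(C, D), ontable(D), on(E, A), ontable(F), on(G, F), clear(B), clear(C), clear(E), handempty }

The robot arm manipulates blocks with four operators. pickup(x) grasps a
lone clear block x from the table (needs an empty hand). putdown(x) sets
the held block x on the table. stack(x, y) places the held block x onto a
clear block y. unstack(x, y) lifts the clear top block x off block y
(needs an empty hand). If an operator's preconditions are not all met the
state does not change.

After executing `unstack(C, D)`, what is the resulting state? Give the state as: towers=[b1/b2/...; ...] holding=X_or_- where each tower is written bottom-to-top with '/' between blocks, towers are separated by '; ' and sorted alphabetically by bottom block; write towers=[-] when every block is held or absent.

before: towers=[A/E; D/C; F/G/B] holding=-
pre[unstack(C, D)]: on(C,D) ok, clear(C) ok, handempty ok
all met → apply unstack(C, D)
after:  towers=[A/E; D; F/G/B] holding=C

towers=[A/E; D; F/G/B] holding=C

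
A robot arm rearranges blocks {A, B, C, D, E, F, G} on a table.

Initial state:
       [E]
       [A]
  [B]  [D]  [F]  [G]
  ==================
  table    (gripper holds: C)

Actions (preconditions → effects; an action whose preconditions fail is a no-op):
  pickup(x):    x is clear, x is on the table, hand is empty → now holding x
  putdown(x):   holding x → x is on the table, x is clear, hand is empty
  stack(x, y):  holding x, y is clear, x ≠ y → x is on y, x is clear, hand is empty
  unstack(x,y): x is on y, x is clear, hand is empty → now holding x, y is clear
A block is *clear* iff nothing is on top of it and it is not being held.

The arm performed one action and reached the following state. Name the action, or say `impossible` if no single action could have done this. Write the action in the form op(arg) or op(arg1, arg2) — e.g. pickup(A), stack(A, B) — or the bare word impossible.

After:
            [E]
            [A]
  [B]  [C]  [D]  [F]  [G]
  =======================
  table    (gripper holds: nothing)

target: towers=[B; C; D/A/E; F; G] holding=-
        putdown(C) → towers=[B; C; D/A/E; F; G] holding=-  ← match
       stack(C, B) → towers=[B/C; D/A/E; F; G] holding=-
       stack(C, F) → towers=[B; D/A/E; F/C; G] holding=-
       stack(C, G) → towers=[B; D/A/E; F; G/C] holding=-
       stack(C, E) → towers=[B; D/A/E/C; F; G] holding=-

putdown(C)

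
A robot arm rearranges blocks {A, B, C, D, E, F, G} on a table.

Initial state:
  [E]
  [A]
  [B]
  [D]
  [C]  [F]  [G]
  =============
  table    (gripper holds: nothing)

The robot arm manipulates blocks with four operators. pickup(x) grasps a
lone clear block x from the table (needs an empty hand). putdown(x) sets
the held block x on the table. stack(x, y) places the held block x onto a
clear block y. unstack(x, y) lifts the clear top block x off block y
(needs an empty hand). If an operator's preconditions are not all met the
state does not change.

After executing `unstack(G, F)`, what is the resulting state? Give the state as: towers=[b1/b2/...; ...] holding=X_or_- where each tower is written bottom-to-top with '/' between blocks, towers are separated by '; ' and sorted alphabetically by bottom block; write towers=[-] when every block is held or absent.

before: towers=[C/D/B/A/E; F; G] holding=-
pre[unstack(G, F)]: on(G,F) ✗, clear(G) ✓, handempty ✓
on(G,F) unmet → unstack(G, F) is a no-op
after:  towers=[C/D/B/A/E; F; G] holding=-

towers=[C/D/B/A/E; F; G] holding=-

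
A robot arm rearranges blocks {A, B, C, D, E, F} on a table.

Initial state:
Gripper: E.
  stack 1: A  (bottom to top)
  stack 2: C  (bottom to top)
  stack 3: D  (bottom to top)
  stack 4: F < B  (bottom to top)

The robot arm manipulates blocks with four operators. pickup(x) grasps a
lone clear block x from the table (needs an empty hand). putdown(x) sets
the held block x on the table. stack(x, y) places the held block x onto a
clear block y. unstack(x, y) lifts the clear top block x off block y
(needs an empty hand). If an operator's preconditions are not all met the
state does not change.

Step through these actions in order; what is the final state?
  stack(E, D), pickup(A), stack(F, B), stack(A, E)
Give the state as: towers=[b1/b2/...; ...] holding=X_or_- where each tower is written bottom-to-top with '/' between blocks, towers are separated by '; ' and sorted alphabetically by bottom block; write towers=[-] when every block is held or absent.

step 1 (stack(E, D)): towers=[A; C; D/E; F/B] holding=-
step 2 (pickup(A)): towers=[C; D/E; F/B] holding=A
step 3 (stack(F, B)) [no-op]: towers=[C; D/E; F/B] holding=A
step 4 (stack(A, E)): towers=[C; D/E/A; F/B] holding=-

towers=[C; D/E/A; F/B] holding=-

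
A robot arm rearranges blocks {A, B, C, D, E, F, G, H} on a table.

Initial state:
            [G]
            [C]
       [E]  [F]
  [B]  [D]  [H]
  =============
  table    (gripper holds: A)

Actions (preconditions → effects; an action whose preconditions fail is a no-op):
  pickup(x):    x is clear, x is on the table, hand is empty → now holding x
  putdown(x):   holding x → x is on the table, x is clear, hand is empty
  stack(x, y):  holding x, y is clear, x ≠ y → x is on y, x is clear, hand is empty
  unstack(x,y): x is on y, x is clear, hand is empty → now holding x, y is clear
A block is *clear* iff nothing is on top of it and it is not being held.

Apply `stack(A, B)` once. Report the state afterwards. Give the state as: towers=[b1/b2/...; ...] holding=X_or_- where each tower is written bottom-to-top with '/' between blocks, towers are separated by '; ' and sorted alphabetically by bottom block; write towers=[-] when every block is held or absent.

before: towers=[B; D/E; H/F/C/G] holding=A
pre[stack(A, B)]: holding(A) ok, clear(B) ok, A≠B ok
all met → apply stack(A, B)
after:  towers=[B/A; D/E; H/F/C/G] holding=-

towers=[B/A; D/E; H/F/C/G] holding=-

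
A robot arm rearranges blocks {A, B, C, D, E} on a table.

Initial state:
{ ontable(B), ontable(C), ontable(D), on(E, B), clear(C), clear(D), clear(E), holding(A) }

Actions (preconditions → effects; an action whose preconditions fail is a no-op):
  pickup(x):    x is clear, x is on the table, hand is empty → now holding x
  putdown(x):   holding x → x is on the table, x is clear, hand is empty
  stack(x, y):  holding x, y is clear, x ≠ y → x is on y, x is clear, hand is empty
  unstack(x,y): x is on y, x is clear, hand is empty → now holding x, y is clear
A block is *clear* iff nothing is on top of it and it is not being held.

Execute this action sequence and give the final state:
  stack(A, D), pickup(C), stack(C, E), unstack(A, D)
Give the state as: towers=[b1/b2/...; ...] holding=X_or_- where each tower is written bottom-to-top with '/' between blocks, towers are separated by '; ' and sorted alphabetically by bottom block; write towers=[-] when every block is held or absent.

step 1 (stack(A, D)): towers=[B/E; C; D/A] holding=-
step 2 (pickup(C)): towers=[B/E; D/A] holding=C
step 3 (stack(C, E)): towers=[B/E/C; D/A] holding=-
step 4 (unstack(A, D)): towers=[B/E/C; D] holding=A

towers=[B/E/C; D] holding=A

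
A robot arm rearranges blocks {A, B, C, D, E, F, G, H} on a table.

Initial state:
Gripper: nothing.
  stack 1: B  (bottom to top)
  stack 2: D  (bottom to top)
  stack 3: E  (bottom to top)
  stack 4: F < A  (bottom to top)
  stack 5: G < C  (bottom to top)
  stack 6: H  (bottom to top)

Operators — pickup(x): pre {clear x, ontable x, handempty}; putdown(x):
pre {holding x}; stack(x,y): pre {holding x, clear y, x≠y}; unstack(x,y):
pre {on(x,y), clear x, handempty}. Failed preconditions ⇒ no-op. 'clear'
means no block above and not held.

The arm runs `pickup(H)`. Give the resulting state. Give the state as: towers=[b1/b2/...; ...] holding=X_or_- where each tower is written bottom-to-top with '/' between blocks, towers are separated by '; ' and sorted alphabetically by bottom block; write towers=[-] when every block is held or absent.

before: towers=[B; D; E; F/A; G/C; H] holding=-
pre[pickup(H)]: clear(H) ✓, ontable(H) ✓, handempty ✓
all met → apply pickup(H)
after:  towers=[B; D; E; F/A; G/C] holding=H

towers=[B; D; E; F/A; G/C] holding=H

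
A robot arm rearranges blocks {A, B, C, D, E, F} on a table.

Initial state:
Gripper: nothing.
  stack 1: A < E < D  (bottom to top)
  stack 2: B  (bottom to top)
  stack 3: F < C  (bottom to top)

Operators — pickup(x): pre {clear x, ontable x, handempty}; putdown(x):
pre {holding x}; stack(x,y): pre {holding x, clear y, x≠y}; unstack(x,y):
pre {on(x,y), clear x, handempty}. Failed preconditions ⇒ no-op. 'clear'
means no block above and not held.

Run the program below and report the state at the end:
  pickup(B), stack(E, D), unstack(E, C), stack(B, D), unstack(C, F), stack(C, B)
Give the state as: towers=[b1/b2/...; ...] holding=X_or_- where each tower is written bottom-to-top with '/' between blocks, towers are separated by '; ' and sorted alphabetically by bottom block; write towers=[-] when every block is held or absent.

towers=[A/E/D/B/C; F] holding=-

step 1 (pickup(B)): towers=[A/E/D; F/C] holding=B
step 2 (stack(E, D)) [no-op]: towers=[A/E/D; F/C] holding=B
step 3 (unstack(E, C)) [no-op]: towers=[A/E/D; F/C] holding=B
step 4 (stack(B, D)): towers=[A/E/D/B; F/C] holding=-
step 5 (unstack(C, F)): towers=[A/E/D/B; F] holding=C
step 6 (stack(C, B)): towers=[A/E/D/B/C; F] holding=-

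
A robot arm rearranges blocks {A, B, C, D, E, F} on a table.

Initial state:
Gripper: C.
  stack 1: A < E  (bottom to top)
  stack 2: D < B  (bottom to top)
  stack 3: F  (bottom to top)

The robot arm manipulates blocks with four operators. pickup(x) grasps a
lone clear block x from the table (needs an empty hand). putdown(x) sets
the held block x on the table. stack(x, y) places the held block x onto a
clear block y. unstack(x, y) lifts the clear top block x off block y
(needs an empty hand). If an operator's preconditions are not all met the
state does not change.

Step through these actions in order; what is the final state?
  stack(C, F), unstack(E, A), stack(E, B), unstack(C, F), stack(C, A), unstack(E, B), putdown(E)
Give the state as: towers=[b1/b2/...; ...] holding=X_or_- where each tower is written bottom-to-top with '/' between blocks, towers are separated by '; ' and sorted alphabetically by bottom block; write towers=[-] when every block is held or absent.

towers=[A/C; D/B; E; F] holding=-

step 1 (stack(C, F)): towers=[A/E; D/B; F/C] holding=-
step 2 (unstack(E, A)): towers=[A; D/B; F/C] holding=E
step 3 (stack(E, B)): towers=[A; D/B/E; F/C] holding=-
step 4 (unstack(C, F)): towers=[A; D/B/E; F] holding=C
step 5 (stack(C, A)): towers=[A/C; D/B/E; F] holding=-
step 6 (unstack(E, B)): towers=[A/C; D/B; F] holding=E
step 7 (putdown(E)): towers=[A/C; D/B; E; F] holding=-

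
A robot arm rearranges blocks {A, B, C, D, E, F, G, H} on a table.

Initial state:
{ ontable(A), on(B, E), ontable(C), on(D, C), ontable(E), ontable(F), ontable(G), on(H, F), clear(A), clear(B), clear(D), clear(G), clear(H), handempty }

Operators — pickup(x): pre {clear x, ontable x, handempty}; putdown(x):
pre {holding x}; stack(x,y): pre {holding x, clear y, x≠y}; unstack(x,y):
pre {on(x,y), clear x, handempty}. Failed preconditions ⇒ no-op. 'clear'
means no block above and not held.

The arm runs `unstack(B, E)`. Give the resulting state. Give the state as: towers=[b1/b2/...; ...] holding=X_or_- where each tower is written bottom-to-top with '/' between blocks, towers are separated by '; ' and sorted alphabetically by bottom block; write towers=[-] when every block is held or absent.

towers=[A; C/D; E; F/H; G] holding=B

before: towers=[A; C/D; E/B; F/H; G] holding=-
pre[unstack(B, E)]: on(B,E) ok, clear(B) ok, handempty ok
all met → apply unstack(B, E)
after:  towers=[A; C/D; E; F/H; G] holding=B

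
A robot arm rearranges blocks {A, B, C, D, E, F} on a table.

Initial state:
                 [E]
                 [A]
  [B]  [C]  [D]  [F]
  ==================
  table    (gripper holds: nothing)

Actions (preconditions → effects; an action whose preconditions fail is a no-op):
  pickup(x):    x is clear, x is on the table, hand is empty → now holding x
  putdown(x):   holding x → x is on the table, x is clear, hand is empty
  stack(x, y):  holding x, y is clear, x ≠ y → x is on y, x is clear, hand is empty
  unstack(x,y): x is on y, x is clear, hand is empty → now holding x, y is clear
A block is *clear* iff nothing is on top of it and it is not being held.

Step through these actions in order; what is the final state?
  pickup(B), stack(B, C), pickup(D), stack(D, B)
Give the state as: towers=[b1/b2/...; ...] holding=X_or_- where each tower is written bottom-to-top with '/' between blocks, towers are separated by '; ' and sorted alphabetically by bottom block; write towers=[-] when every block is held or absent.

towers=[C/B/D; F/A/E] holding=-

step 1 (pickup(B)): towers=[C; D; F/A/E] holding=B
step 2 (stack(B, C)): towers=[C/B; D; F/A/E] holding=-
step 3 (pickup(D)): towers=[C/B; F/A/E] holding=D
step 4 (stack(D, B)): towers=[C/B/D; F/A/E] holding=-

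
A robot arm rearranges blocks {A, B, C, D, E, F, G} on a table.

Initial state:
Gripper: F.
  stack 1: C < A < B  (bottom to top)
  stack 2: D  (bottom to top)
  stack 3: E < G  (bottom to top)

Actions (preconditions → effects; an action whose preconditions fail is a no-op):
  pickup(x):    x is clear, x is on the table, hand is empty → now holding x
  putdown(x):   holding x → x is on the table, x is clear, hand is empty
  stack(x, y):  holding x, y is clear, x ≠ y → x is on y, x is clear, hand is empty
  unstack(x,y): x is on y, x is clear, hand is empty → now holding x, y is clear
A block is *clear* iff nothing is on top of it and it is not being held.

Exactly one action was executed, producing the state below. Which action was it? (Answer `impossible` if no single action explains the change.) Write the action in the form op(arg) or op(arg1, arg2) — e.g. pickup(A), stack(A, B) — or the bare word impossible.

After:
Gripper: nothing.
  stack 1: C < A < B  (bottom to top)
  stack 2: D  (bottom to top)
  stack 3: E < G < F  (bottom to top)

stack(F, G)

target: towers=[C/A/B; D; E/G/F] holding=-
        putdown(F) → towers=[C/A/B; D; E/G; F] holding=-
       stack(F, B) → towers=[C/A/B/F; D; E/G] holding=-
       stack(F, G) → towers=[C/A/B; D; E/G/F] holding=-  ← match
       stack(F, D) → towers=[C/A/B; D/F; E/G] holding=-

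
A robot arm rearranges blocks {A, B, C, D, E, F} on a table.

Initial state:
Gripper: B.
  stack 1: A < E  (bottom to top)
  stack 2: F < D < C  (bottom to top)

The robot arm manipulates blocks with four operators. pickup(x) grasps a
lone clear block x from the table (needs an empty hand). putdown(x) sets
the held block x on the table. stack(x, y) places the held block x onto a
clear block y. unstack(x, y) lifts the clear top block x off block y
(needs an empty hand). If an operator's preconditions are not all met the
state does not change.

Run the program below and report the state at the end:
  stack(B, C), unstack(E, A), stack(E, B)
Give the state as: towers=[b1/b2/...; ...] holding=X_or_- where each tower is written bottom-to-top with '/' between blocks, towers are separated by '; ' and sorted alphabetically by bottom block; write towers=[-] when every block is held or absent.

towers=[A; F/D/C/B/E] holding=-

step 1 (stack(B, C)): towers=[A/E; F/D/C/B] holding=-
step 2 (unstack(E, A)): towers=[A; F/D/C/B] holding=E
step 3 (stack(E, B)): towers=[A; F/D/C/B/E] holding=-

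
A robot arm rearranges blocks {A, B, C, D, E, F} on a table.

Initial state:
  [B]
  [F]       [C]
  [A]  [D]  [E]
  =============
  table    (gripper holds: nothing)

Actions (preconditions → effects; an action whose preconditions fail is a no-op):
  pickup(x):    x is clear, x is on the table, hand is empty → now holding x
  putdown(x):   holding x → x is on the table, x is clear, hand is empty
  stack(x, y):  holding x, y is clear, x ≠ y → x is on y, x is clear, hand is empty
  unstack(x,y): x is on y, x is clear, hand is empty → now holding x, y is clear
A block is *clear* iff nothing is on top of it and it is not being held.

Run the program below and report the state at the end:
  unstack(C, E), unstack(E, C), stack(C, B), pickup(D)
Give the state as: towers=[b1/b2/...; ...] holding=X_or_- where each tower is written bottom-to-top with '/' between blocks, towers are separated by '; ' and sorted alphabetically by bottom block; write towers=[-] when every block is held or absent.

step 1 (unstack(C, E)): towers=[A/F/B; D; E] holding=C
step 2 (unstack(E, C)) [no-op]: towers=[A/F/B; D; E] holding=C
step 3 (stack(C, B)): towers=[A/F/B/C; D; E] holding=-
step 4 (pickup(D)): towers=[A/F/B/C; E] holding=D

towers=[A/F/B/C; E] holding=D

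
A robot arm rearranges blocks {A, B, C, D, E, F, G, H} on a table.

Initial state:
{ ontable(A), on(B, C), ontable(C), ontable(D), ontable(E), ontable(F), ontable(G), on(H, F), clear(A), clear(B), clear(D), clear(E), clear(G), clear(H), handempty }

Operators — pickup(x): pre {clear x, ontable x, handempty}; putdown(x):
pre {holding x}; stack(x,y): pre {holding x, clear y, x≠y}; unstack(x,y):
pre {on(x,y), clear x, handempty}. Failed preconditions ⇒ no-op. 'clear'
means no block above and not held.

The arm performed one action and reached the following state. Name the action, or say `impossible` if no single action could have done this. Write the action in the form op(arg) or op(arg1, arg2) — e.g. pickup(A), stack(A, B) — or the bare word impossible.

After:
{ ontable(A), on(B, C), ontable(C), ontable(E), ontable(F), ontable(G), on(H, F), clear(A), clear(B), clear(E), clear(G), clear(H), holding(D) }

target: towers=[A; C/B; E; F/H; G] holding=D
         pickup(G) → towers=[A; C/B; D; E; F/H] holding=G
         pickup(A) → towers=[C/B; D; E; F/H; G] holding=A
         pickup(E) → towers=[A; C/B; D; F/H; G] holding=E
     unstack(H, F) → towers=[A; C/B; D; E; F; G] holding=H
     unstack(B, C) → towers=[A; C; D; E; F/H; G] holding=B
         pickup(D) → towers=[A; C/B; E; F/H; G] holding=D  ← match

pickup(D)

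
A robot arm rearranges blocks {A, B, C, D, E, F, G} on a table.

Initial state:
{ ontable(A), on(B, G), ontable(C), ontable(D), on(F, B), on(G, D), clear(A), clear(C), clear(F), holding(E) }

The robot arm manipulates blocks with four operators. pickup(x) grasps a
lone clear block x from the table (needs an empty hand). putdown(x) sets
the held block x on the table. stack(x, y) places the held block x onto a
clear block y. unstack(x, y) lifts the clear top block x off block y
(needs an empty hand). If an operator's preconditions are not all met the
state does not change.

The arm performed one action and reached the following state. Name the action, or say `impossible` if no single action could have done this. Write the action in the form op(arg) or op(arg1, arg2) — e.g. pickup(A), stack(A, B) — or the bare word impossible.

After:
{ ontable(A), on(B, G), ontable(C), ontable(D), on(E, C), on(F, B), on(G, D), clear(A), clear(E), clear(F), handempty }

target: towers=[A; C/E; D/G/B/F] holding=-
        putdown(E) → towers=[A; C; D/G/B/F; E] holding=-
       stack(E, F) → towers=[A; C; D/G/B/F/E] holding=-
       stack(E, A) → towers=[A/E; C; D/G/B/F] holding=-
       stack(E, C) → towers=[A; C/E; D/G/B/F] holding=-  ← match

stack(E, C)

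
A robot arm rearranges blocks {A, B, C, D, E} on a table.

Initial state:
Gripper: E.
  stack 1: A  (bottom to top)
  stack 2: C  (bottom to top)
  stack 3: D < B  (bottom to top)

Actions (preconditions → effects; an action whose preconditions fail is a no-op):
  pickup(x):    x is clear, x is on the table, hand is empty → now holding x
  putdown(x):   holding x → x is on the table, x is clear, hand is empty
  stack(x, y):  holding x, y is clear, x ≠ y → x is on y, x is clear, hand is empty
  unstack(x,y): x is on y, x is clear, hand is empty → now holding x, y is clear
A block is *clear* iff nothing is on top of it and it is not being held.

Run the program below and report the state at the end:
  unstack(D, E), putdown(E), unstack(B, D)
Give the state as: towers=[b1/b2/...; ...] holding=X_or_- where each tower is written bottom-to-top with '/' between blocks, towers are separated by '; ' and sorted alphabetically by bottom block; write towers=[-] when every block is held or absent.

step 1 (unstack(D, E)) [no-op]: towers=[A; C; D/B] holding=E
step 2 (putdown(E)): towers=[A; C; D/B; E] holding=-
step 3 (unstack(B, D)): towers=[A; C; D; E] holding=B

towers=[A; C; D; E] holding=B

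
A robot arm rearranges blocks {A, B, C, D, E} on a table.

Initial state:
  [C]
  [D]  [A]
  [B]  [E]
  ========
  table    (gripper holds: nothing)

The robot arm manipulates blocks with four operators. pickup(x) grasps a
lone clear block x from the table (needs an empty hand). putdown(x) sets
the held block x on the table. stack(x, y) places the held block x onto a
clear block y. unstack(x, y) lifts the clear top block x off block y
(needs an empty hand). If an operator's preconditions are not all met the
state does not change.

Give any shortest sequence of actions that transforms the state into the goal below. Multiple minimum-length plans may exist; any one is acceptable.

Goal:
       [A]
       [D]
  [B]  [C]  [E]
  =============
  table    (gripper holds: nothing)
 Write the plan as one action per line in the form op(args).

unstack(C, D)
putdown(C)
unstack(D, B)
stack(D, C)
unstack(A, E)
stack(A, D)

step 1 (unstack(C, D)): towers=[B/D; E/A] holding=C
step 2 (putdown(C)): towers=[B/D; C; E/A] holding=-
step 3 (unstack(D, B)): towers=[B; C; E/A] holding=D
step 4 (stack(D, C)): towers=[B; C/D; E/A] holding=-
step 5 (unstack(A, E)): towers=[B; C/D; E] holding=A
step 6 (stack(A, D)): towers=[B; C/D/A; E] holding=-
goal check: towers=[B; C/D/A; E] holding=- — reached (length 6, optimal by BFS)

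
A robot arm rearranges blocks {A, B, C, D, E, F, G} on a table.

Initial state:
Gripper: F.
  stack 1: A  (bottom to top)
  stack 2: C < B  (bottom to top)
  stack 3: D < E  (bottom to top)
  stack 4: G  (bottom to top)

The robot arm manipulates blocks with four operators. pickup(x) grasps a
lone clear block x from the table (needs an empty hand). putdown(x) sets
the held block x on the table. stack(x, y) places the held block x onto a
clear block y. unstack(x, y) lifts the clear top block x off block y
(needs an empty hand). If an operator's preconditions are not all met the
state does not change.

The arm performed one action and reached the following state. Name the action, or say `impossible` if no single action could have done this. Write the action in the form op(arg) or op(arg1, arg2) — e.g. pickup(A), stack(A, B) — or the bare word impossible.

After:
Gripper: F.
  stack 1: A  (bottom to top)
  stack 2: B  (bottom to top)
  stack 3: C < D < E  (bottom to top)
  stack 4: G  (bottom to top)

target: towers=[A; B; C/D/E; G] holding=F
        putdown(F) → towers=[A; C/B; D/E; F; G] holding=-
       stack(F, B) → towers=[A; C/B/F; D/E; G] holding=-
       stack(F, G) → towers=[A; C/B; D/E; G/F] holding=-
       stack(F, A) → towers=[A/F; C/B; D/E; G] holding=-
       stack(F, E) → towers=[A; C/B; D/E/F; G] holding=-
none of the 5 applicable actions match → impossible

impossible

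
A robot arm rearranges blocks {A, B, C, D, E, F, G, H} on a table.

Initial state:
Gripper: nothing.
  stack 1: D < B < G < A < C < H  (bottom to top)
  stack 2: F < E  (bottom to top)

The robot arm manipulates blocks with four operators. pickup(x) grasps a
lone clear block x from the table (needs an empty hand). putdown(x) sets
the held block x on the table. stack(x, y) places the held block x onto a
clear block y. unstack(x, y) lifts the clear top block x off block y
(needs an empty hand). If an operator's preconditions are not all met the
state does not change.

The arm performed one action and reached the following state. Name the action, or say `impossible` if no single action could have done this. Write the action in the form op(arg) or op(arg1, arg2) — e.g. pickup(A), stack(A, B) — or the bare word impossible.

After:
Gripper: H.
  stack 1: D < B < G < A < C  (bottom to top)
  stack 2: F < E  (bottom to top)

unstack(H, C)

target: towers=[D/B/G/A/C; F/E] holding=H
     unstack(E, F) → towers=[D/B/G/A/C/H; F] holding=E
     unstack(H, C) → towers=[D/B/G/A/C; F/E] holding=H  ← match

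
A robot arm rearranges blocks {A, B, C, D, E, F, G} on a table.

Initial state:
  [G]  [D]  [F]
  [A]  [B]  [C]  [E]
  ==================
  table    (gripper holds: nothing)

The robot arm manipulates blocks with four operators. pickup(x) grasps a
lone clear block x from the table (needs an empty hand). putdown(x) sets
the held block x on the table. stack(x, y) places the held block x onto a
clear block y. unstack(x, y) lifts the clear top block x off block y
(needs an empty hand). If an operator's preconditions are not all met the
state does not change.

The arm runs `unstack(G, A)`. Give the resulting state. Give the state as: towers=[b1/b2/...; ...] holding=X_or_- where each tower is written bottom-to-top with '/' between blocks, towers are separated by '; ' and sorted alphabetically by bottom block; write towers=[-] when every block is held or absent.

before: towers=[A/G; B/D; C/F; E] holding=-
pre[unstack(G, A)]: on(G,A) ok, clear(G) ok, handempty ok
all met → apply unstack(G, A)
after:  towers=[A; B/D; C/F; E] holding=G

towers=[A; B/D; C/F; E] holding=G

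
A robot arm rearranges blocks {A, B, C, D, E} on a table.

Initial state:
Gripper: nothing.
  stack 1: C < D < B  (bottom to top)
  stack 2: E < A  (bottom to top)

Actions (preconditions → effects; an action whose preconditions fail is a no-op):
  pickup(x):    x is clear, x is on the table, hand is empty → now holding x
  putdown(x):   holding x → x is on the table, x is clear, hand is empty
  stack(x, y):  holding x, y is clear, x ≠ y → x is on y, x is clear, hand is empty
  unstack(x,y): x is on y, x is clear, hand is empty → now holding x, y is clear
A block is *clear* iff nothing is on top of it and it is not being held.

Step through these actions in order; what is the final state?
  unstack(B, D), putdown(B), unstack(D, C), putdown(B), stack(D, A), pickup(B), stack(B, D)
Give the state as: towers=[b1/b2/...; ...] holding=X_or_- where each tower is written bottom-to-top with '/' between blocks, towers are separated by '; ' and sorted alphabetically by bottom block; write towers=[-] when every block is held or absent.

step 1 (unstack(B, D)): towers=[C/D; E/A] holding=B
step 2 (putdown(B)): towers=[B; C/D; E/A] holding=-
step 3 (unstack(D, C)): towers=[B; C; E/A] holding=D
step 4 (putdown(B)) [no-op]: towers=[B; C; E/A] holding=D
step 5 (stack(D, A)): towers=[B; C; E/A/D] holding=-
step 6 (pickup(B)): towers=[C; E/A/D] holding=B
step 7 (stack(B, D)): towers=[C; E/A/D/B] holding=-

towers=[C; E/A/D/B] holding=-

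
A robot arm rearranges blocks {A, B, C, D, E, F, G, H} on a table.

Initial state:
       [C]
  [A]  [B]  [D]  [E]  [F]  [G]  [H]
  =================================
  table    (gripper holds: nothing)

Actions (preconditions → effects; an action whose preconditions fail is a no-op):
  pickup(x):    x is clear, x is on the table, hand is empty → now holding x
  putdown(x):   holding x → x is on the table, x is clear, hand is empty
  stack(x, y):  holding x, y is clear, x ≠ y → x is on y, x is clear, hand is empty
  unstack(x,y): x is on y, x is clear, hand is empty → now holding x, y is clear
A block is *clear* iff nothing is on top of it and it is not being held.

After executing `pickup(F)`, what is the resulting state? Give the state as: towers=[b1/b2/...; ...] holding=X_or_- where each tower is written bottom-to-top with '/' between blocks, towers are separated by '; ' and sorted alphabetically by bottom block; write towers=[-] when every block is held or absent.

before: towers=[A; B/C; D; E; F; G; H] holding=-
pre[pickup(F)]: clear(F) ✓, ontable(F) ✓, handempty ✓
all met → apply pickup(F)
after:  towers=[A; B/C; D; E; G; H] holding=F

towers=[A; B/C; D; E; G; H] holding=F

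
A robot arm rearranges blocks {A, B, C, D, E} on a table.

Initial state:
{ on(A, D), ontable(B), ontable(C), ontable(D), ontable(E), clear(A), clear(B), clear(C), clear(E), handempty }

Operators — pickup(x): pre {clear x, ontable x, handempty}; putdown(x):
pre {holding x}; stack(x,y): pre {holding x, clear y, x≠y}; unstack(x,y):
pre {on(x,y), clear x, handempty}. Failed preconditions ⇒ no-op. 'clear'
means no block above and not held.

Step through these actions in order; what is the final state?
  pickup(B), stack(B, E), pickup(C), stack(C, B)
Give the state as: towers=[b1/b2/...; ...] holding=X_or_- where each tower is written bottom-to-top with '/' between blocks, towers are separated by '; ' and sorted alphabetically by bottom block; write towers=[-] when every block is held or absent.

towers=[D/A; E/B/C] holding=-

step 1 (pickup(B)): towers=[C; D/A; E] holding=B
step 2 (stack(B, E)): towers=[C; D/A; E/B] holding=-
step 3 (pickup(C)): towers=[D/A; E/B] holding=C
step 4 (stack(C, B)): towers=[D/A; E/B/C] holding=-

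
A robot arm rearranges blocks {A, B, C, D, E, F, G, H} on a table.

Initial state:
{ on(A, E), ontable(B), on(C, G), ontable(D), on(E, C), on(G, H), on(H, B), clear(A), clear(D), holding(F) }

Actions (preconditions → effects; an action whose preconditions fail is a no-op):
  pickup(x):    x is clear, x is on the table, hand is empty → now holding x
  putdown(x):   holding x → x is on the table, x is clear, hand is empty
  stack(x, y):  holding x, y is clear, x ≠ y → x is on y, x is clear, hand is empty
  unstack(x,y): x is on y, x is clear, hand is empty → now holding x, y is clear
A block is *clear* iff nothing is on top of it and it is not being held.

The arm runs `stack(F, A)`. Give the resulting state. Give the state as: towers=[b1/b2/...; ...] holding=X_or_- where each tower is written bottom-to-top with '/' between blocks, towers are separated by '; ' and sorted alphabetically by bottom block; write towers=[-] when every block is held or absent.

towers=[B/H/G/C/E/A/F; D] holding=-

before: towers=[B/H/G/C/E/A; D] holding=F
pre[stack(F, A)]: holding(F) ok, clear(A) ok, F≠A ok
all met → apply stack(F, A)
after:  towers=[B/H/G/C/E/A/F; D] holding=-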